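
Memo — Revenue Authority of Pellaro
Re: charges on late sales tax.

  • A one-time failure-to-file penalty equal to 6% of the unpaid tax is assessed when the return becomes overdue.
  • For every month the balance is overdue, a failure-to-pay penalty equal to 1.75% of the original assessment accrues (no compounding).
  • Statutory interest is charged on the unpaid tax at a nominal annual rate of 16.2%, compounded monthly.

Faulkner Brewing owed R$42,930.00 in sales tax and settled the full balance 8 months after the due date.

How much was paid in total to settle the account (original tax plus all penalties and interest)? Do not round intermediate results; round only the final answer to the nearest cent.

Failure-to-file penalty: 6% × R$42,930.00 = R$2,575.80
Failure-to-pay penalty = 1.75% × R$42,930.00 × 8 mo = R$6,010.20
Interest (16.2%/yr ÷ 12 = 1.35%/month): R$42,930.00 × ((1 + 0.0135)^8 − 1) = R$4,861.5276…
Total = R$42,930.00 + R$8,586.0000 + R$4,861.5276… = R$56,377.53

R$56,377.53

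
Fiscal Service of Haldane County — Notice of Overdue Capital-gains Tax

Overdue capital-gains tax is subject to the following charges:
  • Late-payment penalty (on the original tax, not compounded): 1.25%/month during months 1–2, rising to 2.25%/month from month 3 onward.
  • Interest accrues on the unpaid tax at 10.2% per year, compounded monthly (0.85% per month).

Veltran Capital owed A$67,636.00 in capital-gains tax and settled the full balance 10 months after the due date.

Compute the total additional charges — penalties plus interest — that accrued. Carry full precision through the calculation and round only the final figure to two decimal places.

A$19,839.40

Penalty, months 1–2: 2 × 1.25% × A$67,636.00 = A$1,690.90
Penalty, months 3–10: 8 × 2.25% × A$67,636.00 = A$12,174.48
Interest: A$67,636.00 × ((1 + 0.0085)^10 − 1) = A$67,636.00 × 0.0883261… = A$5,974.0209…
Penalties + interest = A$13,865.3800 + A$5,974.0209… = A$19,839.40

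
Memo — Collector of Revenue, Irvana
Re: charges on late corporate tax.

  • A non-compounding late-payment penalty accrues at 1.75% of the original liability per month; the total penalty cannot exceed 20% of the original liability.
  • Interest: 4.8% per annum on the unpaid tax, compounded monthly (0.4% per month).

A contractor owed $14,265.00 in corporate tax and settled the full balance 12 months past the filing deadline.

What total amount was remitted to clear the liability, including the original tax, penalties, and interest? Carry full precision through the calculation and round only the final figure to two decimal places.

Penalty (uncapped): 12 × 1.75% × $14,265.00 = $2,995.65; cap = 20% × $14,265.00 = $2,853.00 → penalty = $2,853.00
Interest: $14,265.00 × ((1 + 0.004)^12 − 1) = $14,265.00 × 0.0490702… = $699.9865…
Total = $14,265.00 + $2,853.0000 + $699.9865… = $17,817.99

$17,817.99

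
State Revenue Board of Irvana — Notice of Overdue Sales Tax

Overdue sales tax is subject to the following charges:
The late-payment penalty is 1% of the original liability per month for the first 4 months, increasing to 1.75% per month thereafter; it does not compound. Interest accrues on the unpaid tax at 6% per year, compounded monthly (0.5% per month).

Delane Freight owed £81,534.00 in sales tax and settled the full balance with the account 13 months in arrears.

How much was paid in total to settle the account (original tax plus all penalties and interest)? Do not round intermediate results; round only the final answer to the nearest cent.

Penalty, months 1–4: 4 × 1% × £81,534.00 = £3,261.36
Penalty, months 5–13: 9 × 1.75% × £81,534.00 = £12,841.61…
Interest: £81,534.00 × ((1 + 0.005)^13 − 1) = £81,534.00 × 0.0669862… = £5,461.6529…
Total = £81,534.00 + £16,102.9650 + £5,461.6529… = £103,098.62

£103,098.62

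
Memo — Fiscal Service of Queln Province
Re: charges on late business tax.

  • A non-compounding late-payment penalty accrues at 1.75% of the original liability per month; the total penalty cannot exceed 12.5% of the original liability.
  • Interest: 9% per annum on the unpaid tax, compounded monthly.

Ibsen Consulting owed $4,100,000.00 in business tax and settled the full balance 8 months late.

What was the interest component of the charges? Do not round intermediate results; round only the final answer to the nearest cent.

Interest (9%/yr ÷ 12 = 0.75%/month): $4,100,000.00 × ((1 + 0.0075)^8 − 1) = $252,555.2761…

$252,555.28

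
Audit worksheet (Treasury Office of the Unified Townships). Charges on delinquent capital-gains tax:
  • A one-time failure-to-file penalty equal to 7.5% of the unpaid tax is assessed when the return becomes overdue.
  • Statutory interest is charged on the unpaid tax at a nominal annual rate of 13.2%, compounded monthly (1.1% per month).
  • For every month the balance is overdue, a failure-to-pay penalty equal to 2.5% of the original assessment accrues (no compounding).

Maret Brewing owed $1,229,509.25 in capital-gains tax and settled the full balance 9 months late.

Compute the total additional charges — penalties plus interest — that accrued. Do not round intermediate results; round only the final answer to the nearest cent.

$496,069.69

Failure-to-file penalty: 7.5% × $1,229,509.25 = $92,213.19…
Failure-to-pay penalty: 9 × 2.5% × $1,229,509.25 = $276,639.58…
Interest: $1,229,509.25 × ((1 + 0.011)^9 − 1) = $1,229,509.25 × 0.1034697… = $127,216.9154…
Penalties + interest = $368,852.7750 + $127,216.9154… = $496,069.69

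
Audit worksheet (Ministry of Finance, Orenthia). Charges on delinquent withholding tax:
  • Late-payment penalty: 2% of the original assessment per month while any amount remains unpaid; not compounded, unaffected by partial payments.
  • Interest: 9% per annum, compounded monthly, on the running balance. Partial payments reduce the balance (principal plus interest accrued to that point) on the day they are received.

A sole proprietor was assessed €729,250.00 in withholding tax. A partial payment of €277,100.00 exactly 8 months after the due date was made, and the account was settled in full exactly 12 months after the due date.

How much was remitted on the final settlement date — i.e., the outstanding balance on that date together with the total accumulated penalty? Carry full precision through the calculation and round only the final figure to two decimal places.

Monthly rate = 9% ÷ 12 = 0.75%
Balance at month 8: €729,250.0000 × (1 + 0.0075)^8 = €774,170.9598…
After €277,100.00 payment: €774,170.9598… − €277,100.00 = €497,070.9598…
Balance at month 12: €497,070.9598… × (1 + 0.0075)^4 = €512,151.6904…
Penalty: 12 × 2% × €729,250.00 = €175,020.00
Final settlement = outstanding balance + penalty = €512,151.6904… + €175,020.00 = €687,171.69

€687,171.69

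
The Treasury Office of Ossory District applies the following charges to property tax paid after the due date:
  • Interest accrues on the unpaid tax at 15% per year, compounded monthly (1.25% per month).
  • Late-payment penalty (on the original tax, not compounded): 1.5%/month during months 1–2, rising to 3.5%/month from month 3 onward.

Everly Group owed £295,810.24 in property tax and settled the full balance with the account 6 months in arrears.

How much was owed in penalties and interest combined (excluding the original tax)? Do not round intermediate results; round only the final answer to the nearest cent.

Penalty, months 1–2: 2 × 1.5% × £295,810.24 = £8,874.31…
Penalty, months 3–6: 4 × 3.5% × £295,810.24 = £41,413.43…
Interest: £295,810.24 × ((1 + 0.0125)^6 − 1) = £295,810.24 × 0.0773832… = £22,890.7372…
Penalties + interest = £50,287.7408 + £22,890.7372… = £73,178.48

£73,178.48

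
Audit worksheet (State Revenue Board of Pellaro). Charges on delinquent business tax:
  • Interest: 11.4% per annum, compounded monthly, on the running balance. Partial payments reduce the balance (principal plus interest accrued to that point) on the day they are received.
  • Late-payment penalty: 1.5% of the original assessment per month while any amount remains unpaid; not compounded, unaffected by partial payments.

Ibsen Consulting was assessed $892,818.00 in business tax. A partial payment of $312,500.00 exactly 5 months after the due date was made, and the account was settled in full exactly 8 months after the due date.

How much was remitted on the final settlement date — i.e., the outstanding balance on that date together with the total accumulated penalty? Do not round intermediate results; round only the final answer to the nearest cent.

$748,618.73

Monthly rate = 11.4% ÷ 12 = 0.95%
Balance at month 5: $892,818.0000 × (1 + 0.0095)^5 = $936,040.3145…
After $312,500.00 payment: $936,040.3145… − $312,500.00 = $623,540.3145…
Balance at month 8: $623,540.3145… × (1 + 0.0095)^3 = $641,480.5716…
Penalty: 8 × 1.5% × $892,818.00 = $107,138.16
Final settlement = outstanding balance + penalty = $641,480.5716… + $107,138.16 = $748,618.73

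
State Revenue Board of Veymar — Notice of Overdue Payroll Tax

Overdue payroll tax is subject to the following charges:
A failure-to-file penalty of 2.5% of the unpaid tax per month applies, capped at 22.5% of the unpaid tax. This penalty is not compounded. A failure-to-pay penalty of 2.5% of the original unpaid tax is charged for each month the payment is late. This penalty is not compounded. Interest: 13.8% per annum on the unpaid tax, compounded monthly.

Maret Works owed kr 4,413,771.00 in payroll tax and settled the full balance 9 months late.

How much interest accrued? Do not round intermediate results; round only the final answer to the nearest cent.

Interest (13.8%/yr ÷ 12 = 1.15%/month): kr 4,413,771.00 × ((1 + 0.0115)^9 − 1) = kr 478,412.9765…

kr 478,412.98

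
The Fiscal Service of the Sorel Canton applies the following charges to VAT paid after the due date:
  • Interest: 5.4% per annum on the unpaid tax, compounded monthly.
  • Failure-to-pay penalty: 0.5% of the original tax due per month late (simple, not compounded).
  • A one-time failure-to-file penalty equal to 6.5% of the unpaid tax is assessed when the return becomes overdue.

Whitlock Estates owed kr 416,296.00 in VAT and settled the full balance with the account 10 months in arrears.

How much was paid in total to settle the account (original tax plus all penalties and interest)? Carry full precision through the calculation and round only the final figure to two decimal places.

Failure-to-file penalty: 6.5% × kr 416,296.00 = kr 27,059.24
Failure-to-pay penalty = 0.5% × kr 416,296.00 × 10 mo = kr 20,814.80
Interest (5.4%/yr ÷ 12 = 0.45%/month): kr 416,296.00 × ((1 + 0.0045)^10 − 1) = kr 19,117.2580…
Total = kr 416,296.00 + kr 47,874.0400 + kr 19,117.2580… = kr 483,287.30

kr 483,287.30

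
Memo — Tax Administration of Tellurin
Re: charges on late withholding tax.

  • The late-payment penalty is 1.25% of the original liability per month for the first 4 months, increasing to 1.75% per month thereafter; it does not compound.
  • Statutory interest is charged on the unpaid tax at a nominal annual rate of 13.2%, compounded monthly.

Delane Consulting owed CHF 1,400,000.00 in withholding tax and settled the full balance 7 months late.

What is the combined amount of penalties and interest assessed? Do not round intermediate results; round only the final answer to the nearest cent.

CHF 254,923.34

Penalty, months 1–4: 4 × 1.25% × CHF 1,400,000.00 = CHF 70,000.00
Penalty, months 5–7: 3 × 1.75% × CHF 1,400,000.00 = CHF 73,500.00
Interest (13.2%/yr ÷ 12 = 1.1%/month): CHF 1,400,000.00 × ((1 + 0.011)^7 − 1) = CHF 111,423.3412…
Penalties + interest = CHF 143,500.0000 + CHF 111,423.3412… = CHF 254,923.34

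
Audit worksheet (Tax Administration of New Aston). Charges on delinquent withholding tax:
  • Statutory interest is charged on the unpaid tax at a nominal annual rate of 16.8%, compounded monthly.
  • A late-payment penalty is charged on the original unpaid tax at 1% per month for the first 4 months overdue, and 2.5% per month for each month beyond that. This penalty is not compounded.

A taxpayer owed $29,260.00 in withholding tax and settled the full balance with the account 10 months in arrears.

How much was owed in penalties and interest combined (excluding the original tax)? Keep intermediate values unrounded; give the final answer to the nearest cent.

Penalty, months 1–4: 4 × 1% × $29,260.00 = $1,170.40
Penalty, months 5–10: 6 × 2.5% × $29,260.00 = $4,389.00
Interest (16.8%/yr ÷ 12 = 1.4%/month): $29,260.00 × ((1 + 0.014)^10 − 1) = $4,364.3480…
Penalties + interest = $5,559.4000 + $4,364.3480… = $9,923.75

$9,923.75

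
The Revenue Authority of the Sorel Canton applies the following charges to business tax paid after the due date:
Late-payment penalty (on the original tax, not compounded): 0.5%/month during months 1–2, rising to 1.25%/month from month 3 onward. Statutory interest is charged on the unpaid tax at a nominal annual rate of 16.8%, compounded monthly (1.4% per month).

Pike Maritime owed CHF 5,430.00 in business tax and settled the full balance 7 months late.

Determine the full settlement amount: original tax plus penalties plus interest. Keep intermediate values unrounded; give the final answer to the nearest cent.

CHF 6,378.69

Penalty, months 1–2: 2 × 0.5% × CHF 5,430.00 = CHF 54.30
Penalty, months 3–7: 5 × 1.25% × CHF 5,430.00 = CHF 339.38…
Interest: CHF 5,430.00 × ((1 + 0.014)^7 − 1) = CHF 5,430.00 × 0.1022134… = CHF 555.0187…
Total = CHF 5,430.00 + CHF 393.6750 + CHF 555.0187… = CHF 6,378.69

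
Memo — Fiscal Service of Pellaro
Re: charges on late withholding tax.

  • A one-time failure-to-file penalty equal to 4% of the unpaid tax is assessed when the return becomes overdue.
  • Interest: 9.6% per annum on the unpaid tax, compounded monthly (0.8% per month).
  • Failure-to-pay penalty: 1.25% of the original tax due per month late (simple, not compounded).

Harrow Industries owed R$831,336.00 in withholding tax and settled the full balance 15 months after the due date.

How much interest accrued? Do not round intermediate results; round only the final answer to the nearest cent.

Interest: R$831,336.00 × ((1 + 0.008)^15 − 1) = R$831,336.00 × 0.1269587… = R$105,545.2969…

R$105,545.30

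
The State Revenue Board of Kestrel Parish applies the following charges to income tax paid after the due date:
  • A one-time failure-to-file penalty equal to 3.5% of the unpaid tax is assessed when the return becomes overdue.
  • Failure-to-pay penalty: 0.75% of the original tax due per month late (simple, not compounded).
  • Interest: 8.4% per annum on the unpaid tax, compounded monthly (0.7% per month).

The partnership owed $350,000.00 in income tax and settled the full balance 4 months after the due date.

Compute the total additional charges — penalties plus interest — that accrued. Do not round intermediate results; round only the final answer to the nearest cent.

$32,653.38

Failure-to-file penalty: 3.5% × $350,000.00 = $12,250.00
Failure-to-pay penalty = 0.75% × $350,000.00 × 4 mo = $10,500.00
Interest: $350,000.00 × ((1 + 0.007)^4 − 1) = $350,000.00 × 0.0282954… = $9,903.3810…
Penalties + interest = $22,750.0000 + $9,903.3810… = $32,653.38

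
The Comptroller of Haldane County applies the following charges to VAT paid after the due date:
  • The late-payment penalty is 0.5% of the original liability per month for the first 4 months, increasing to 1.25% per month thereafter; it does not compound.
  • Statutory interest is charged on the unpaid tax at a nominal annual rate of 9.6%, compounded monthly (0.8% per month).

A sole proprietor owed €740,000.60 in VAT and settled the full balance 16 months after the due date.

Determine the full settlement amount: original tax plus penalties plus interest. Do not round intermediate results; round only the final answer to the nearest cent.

Penalty, months 1–4: 4 × 0.5% × €740,000.60 = €14,800.01…
Penalty, months 5–16: 12 × 1.25% × €740,000.60 = €111,000.09
Interest: €740,000.60 × ((1 + 0.008)^16 − 1) = €740,000.60 × 0.1359743… = €100,621.0784…
Total = €740,000.60 + €125,800.1020 + €100,621.0784… = €966,421.78

€966,421.78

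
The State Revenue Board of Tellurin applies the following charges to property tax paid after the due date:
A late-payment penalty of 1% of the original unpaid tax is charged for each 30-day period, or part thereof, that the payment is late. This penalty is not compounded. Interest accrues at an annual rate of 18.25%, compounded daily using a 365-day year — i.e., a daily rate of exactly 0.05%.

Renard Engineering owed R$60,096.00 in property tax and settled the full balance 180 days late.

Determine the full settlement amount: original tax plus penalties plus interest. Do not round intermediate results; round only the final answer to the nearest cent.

R$69,359.78

Penalty periods: ⌈180/30⌉ = 6; penalty = 6 × 1% × R$60,096.00 = R$3,605.76
Interest: R$60,096.00 × ((1 + 0.0005)^180 − 1) = R$60,096.00 × 0.09414967… = R$5,658.0188…
Total = R$60,096.00 + R$3,605.7600 + R$5,658.0188… = R$69,359.78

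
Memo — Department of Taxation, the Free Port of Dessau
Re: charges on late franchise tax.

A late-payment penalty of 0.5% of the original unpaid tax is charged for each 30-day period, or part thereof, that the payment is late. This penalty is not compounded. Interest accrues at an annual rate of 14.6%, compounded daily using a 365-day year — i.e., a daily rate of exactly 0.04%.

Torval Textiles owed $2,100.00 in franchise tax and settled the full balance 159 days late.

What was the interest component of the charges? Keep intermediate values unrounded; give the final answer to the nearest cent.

Interest: $2,100.00 × ((1 + 0.0004)^159 − 1) = $2,100.00 × 0.06565250… = $137.8702…

$137.87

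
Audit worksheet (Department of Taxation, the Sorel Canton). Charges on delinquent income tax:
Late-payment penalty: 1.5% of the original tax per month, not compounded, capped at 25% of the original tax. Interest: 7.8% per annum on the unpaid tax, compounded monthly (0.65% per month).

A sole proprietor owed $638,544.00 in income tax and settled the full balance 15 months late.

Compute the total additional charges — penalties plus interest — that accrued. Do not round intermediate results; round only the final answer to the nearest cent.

Penalty: 15 × 1.5% × $638,544.00 = $143,672.40 (below the 25% cap of $159,636.00)
Interest: $638,544.00 × ((1 + 0.0065)^15 − 1) = $638,544.00 × 0.1020637… = $65,172.1481…
Penalties + interest = $143,672.4000 + $65,172.1481… = $208,844.55

$208,844.55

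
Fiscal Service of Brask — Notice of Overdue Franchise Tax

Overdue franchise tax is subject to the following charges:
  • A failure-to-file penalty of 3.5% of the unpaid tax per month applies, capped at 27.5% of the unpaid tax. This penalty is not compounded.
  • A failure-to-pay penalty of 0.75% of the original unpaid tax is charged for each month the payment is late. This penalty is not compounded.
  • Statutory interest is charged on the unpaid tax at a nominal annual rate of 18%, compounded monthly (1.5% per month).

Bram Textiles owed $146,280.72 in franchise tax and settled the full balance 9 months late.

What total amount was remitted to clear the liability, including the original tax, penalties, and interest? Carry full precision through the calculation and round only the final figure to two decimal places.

$217,357.06

Failure-to-file: 9 × 3.5% × $146,280.72 = $46,078.43…, capped at 27.5% × $146,280.72 = $40,227.20…
Failure-to-pay penalty = 0.75% × $146,280.72 × 9 mo = $9,873.95…
Interest: $146,280.72 × ((1 + 0.015)^9 − 1) = $146,280.72 × 0.1433900… = $20,975.1888…
Total = $146,280.72 + $50,101.1466 + $20,975.1888… = $217,357.06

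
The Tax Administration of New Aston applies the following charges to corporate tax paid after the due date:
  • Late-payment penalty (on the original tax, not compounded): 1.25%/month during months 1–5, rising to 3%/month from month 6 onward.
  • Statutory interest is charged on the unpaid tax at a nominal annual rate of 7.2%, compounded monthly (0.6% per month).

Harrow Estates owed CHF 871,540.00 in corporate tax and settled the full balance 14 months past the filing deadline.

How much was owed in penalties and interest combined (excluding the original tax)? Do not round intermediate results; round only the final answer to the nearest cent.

Penalty, months 1–5: 5 × 1.25% × CHF 871,540.00 = CHF 54,471.25
Penalty, months 6–14: 9 × 3% × CHF 871,540.00 = CHF 235,315.80
Interest: CHF 871,540.00 × ((1 + 0.006)^14 − 1) = CHF 871,540.00 × 0.0873559… = CHF 76,134.1933…
Penalties + interest = CHF 289,787.0500 + CHF 76,134.1933… = CHF 365,921.24

CHF 365,921.24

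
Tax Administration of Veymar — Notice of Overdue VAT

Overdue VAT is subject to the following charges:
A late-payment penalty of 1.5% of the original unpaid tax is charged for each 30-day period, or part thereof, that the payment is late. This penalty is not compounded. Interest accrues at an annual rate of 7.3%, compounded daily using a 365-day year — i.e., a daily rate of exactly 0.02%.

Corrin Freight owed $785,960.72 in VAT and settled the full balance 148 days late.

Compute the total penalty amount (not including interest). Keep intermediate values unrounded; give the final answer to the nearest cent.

Penalty periods: ⌈148/30⌉ = 5; penalty = 5 × 1.5% × $785,960.72 = $58,947.05…

$58,947.05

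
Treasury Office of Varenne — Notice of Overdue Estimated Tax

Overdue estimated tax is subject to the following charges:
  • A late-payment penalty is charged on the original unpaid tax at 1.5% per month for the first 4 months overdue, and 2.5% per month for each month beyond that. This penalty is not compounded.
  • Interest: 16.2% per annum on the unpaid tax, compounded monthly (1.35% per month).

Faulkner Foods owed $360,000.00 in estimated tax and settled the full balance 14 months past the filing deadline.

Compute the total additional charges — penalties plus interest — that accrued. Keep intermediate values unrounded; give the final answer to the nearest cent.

Penalty, months 1–4: 4 × 1.5% × $360,000.00 = $21,600.00
Penalty, months 5–14: 10 × 2.5% × $360,000.00 = $90,000.00
Interest: $360,000.00 × ((1 + 0.0135)^14 − 1) = $360,000.00 × 0.2065145… = $74,345.2167…
Penalties + interest = $111,600.0000 + $74,345.2167… = $185,945.22

$185,945.22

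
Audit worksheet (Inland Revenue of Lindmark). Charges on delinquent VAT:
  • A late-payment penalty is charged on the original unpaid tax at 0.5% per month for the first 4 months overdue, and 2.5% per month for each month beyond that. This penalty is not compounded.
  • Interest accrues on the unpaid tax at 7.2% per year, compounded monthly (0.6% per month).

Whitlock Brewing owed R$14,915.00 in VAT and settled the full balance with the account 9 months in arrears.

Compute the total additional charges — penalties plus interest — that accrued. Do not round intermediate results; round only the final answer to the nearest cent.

Penalty, months 1–4: 4 × 0.5% × R$14,915.00 = R$298.30
Penalty, months 5–9: 5 × 2.5% × R$14,915.00 = R$1,864.38…
Interest: R$14,915.00 × ((1 + 0.006)^9 − 1) = R$14,915.00 × 0.0553143… = R$825.0129…
Penalties + interest = R$2,162.6750 + R$825.0129… = R$2,987.69

R$2,987.69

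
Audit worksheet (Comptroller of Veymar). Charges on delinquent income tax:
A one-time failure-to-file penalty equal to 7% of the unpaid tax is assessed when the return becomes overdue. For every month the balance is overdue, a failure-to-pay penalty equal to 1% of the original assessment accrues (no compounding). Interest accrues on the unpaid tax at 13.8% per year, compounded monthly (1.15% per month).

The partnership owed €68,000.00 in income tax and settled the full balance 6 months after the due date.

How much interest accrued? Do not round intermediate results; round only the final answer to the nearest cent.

€4,828.98

Interest: €68,000.00 × ((1 + 0.0115)^6 − 1) = €68,000.00 × 0.0710144… = €4,828.9813…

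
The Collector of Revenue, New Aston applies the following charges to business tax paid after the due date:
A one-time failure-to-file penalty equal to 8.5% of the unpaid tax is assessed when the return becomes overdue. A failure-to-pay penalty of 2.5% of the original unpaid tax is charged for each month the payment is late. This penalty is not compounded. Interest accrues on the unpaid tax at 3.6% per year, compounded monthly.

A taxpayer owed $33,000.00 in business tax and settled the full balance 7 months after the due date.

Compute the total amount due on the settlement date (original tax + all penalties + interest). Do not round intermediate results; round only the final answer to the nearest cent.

Failure-to-file penalty: 8.5% × $33,000.00 = $2,805.00
Failure-to-pay penalty: 7 × 2.5% × $33,000.00 = $5,775.00
Interest (3.6%/yr ÷ 12 = 0.3%/month): $33,000.00 × ((1 + 0.003)^7 − 1) = $699.2683…
Total = $33,000.00 + $8,580.0000 + $699.2683… = $42,279.27

$42,279.27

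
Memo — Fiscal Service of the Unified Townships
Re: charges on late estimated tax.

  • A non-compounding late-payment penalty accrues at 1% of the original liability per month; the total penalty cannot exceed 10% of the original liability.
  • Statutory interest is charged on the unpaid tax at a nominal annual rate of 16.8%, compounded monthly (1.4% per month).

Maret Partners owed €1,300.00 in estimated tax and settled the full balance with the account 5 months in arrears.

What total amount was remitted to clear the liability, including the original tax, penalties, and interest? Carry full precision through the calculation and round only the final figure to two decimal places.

Penalty: 5 × 1% × €1,300.00 = €65.00 (below the 10% cap of €130.00)
Interest: €1,300.00 × ((1 + 0.014)^5 − 1) = €1,300.00 × 0.0719876… = €93.5839…
Total = €1,300.00 + €65.0000 + €93.5839… = €1,458.58

€1,458.58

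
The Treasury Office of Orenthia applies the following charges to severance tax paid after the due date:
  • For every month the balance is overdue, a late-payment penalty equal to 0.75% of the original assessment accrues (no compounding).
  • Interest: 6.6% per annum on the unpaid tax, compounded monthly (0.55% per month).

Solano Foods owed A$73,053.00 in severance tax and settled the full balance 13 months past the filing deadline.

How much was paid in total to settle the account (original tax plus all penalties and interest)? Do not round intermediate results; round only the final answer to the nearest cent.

Late-payment penalty = 0.75% × A$73,053.00 × 13 mo = A$7,122.67…
Interest: A$73,053.00 × ((1 + 0.0055)^13 − 1) = A$73,053.00 × 0.0739077… = A$5,399.1824…
Total = A$73,053.00 + A$7,122.6675 + A$5,399.1824… = A$85,574.85

A$85,574.85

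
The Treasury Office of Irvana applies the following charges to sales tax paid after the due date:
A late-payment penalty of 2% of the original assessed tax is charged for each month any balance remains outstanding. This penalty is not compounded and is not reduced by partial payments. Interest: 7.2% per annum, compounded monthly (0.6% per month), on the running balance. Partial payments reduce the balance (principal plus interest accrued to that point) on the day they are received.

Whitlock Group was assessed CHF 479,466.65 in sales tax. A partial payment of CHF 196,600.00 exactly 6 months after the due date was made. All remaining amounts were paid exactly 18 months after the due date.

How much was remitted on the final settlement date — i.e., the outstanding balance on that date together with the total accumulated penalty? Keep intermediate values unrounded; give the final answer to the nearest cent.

Balance at month 6: CHF 479,466.6500 × (1 + 0.006)^6 = CHF 496,988.4420…
After CHF 196,600.00 payment: CHF 496,988.4420… − CHF 196,600.00 = CHF 300,388.4420…
Balance at month 18: CHF 300,388.4420… × (1 + 0.006)^12 = CHF 322,744.6018…
Penalty: 18 × 2% × CHF 479,466.65 = CHF 172,607.99…
Final settlement = outstanding balance + penalty = CHF 322,744.6018… + CHF 172,607.99… = CHF 495,352.60

CHF 495,352.60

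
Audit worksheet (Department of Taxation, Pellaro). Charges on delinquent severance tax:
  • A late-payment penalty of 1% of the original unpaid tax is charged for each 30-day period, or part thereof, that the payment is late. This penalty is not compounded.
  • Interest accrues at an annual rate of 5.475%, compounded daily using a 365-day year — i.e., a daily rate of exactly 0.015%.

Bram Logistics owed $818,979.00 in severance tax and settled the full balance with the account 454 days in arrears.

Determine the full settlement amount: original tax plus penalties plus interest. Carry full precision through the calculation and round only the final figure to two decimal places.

Penalty periods: ⌈454/30⌉ = 16; penalty = 16 × 1% × $818,979.00 = $131,036.64
Interest: $818,979.00 × ((1 + 0.00015)^454 − 1) = $818,979.00 × 0.07046688… = $57,710.8978…
Total = $818,979.00 + $131,036.6400 + $57,710.8978… = $1,007,726.54

$1,007,726.54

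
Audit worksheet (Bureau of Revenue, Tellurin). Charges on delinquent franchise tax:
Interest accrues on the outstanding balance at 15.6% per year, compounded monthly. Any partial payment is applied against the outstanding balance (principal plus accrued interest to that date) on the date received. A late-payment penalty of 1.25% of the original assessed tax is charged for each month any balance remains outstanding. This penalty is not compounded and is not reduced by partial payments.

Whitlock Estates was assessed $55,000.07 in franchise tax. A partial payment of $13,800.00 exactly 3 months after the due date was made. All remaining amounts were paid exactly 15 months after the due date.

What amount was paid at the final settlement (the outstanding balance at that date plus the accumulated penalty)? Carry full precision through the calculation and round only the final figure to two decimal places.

$60,957.17

Monthly rate = 15.6% ÷ 12 = 1.3%
Balance at month 3: $55,000.0700 × (1 + 0.013)^3 = $57,173.0786…
After $13,800.00 payment: $57,173.0786… − $13,800.00 = $43,373.0786…
Balance at month 15: $43,373.0786… × (1 + 0.013)^12 = $50,644.6523…
Penalty: 15 × 1.25% × $55,000.07 = $10,312.51…
Final settlement = outstanding balance + penalty = $50,644.6523… + $10,312.51… = $60,957.17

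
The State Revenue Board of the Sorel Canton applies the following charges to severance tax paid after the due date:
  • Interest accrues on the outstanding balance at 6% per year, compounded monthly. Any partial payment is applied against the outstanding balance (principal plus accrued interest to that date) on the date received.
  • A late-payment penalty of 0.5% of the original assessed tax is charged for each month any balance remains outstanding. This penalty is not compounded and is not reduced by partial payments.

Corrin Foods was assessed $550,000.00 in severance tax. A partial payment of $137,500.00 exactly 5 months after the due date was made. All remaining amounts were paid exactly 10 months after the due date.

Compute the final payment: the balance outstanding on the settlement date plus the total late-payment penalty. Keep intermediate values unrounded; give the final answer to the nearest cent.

Monthly rate = 6% ÷ 12 = 0.5%
Balance at month 5: $550,000.0000 × (1 + 0.005)^5 = $563,888.1892…
After $137,500.00 payment: $563,888.1892… − $137,500.00 = $426,388.1892…
Balance at month 10: $426,388.1892… × (1 + 0.005)^5 = $437,155.0253…
Penalty: 10 × 0.5% × $550,000.00 = $27,500.00
Final settlement = outstanding balance + penalty = $437,155.0253… + $27,500.00 = $464,655.03

$464,655.03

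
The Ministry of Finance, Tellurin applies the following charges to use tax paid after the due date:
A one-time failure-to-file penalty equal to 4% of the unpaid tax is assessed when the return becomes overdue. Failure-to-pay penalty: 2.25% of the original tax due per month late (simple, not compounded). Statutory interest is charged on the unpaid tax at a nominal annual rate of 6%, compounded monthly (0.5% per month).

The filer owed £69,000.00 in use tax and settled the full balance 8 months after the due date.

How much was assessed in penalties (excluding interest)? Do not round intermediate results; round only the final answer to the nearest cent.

Failure-to-file penalty: 4% × £69,000.00 = £2,760.00
Failure-to-pay penalty = 2.25% × £69,000.00 × 8 mo = £12,420.00
Total penalty = £2,760.00 + £12,420.00 = £15,180.00

£15,180.00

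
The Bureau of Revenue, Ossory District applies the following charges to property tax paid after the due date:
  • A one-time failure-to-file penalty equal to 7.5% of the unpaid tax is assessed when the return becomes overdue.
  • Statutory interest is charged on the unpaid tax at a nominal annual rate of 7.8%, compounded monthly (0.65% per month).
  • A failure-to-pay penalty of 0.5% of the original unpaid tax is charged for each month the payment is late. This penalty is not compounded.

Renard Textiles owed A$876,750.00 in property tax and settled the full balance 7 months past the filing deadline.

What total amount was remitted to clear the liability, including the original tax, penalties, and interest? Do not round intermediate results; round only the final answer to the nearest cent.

A$1,013,871.00

Failure-to-file penalty: 7.5% × A$876,750.00 = A$65,756.25
Failure-to-pay penalty = 0.5% × A$876,750.00 × 7 mo = A$30,686.25
Interest: A$876,750.00 × ((1 + 0.0065)^7 − 1) = A$876,750.00 × 0.0463969… = A$40,678.5036…
Total = A$876,750.00 + A$96,442.5000 + A$40,678.5036… = A$1,013,871.00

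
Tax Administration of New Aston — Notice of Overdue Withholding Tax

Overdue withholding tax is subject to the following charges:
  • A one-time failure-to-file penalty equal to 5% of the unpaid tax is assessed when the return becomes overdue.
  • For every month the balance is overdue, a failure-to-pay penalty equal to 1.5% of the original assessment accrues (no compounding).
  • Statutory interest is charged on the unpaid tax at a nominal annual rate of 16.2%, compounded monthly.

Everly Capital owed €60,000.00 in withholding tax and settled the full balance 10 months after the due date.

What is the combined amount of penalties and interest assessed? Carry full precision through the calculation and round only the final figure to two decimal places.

€20,610.22

Failure-to-file penalty: 5% × €60,000.00 = €3,000.00
Failure-to-pay penalty: 10 × 1.5% × €60,000.00 = €9,000.00
Interest (16.2%/yr ÷ 12 = 1.35%/month): €60,000.00 × ((1 + 0.0135)^10 − 1) = €8,610.2151…
Penalties + interest = €12,000.0000 + €8,610.2151… = €20,610.22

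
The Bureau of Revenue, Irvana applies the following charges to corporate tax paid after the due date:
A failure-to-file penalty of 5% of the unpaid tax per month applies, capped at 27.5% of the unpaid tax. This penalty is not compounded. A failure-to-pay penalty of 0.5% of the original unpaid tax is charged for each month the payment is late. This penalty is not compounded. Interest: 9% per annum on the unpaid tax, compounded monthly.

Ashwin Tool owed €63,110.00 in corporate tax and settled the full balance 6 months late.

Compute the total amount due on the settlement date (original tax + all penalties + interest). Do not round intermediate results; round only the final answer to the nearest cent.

Failure-to-file: 6 × 5% × €63,110.00 = €18,933.00, capped at 27.5% × €63,110.00 = €17,355.25
Failure-to-pay penalty = 0.5% × €63,110.00 × 6 mo = €1,893.30
Interest (9%/yr ÷ 12 = 0.75%/month): €63,110.00 × ((1 + 0.0075)^6 − 1) = €2,893.7346…
Total = €63,110.00 + €19,248.5500 + €2,893.7346… = €85,252.28

€85,252.28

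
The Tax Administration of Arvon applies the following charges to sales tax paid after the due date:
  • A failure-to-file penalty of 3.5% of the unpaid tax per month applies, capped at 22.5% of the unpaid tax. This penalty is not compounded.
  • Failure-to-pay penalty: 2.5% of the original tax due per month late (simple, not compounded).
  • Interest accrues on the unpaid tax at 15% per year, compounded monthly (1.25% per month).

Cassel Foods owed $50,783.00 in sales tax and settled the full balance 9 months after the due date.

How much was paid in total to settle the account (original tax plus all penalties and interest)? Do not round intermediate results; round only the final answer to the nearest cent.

$79,642.58

Failure-to-file: 9 × 3.5% × $50,783.00 = $15,996.65…, capped at 22.5% × $50,783.00 = $11,426.18…
Failure-to-pay penalty: 9 × 2.5% × $50,783.00 = $11,426.18…
Interest: $50,783.00 × ((1 + 0.0125)^9 − 1) = $50,783.00 × 0.1182922… = $6,007.2316…
Total = $50,783.00 + $22,852.3500 + $6,007.2316… = $79,642.58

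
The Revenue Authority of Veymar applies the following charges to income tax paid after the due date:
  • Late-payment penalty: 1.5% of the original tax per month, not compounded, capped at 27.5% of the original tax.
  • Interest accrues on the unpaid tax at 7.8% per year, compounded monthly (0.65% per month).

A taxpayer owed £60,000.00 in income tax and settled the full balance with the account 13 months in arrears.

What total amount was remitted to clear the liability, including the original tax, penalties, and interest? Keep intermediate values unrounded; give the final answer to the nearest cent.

£76,972.52

Penalty: 13 × 1.5% × £60,000.00 = £11,700.00 (below the 27.5% cap of £16,500.00)
Interest: £60,000.00 × ((1 + 0.0065)^13 − 1) = £60,000.00 × 0.0878753… = £5,272.5200…
Total = £60,000.00 + £11,700.0000 + £5,272.5200… = £76,972.52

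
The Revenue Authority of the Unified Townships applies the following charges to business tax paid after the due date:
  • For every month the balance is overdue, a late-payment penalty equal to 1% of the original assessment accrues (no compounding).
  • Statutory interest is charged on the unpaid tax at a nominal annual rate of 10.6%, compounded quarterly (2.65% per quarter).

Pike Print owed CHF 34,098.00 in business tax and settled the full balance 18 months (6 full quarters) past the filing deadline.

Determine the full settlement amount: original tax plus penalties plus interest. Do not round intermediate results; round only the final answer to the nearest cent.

Late-payment penalty: 18 × 1% × CHF 34,098.00 = CHF 6,137.64
Interest: CHF 34,098.00 × ((1 + 0.0265)^6 − 1) = CHF 34,098.00 × 0.1699134… = CHF 5,793.7077…
Total = CHF 34,098.00 + CHF 6,137.6400 + CHF 5,793.7077… = CHF 46,029.35

CHF 46,029.35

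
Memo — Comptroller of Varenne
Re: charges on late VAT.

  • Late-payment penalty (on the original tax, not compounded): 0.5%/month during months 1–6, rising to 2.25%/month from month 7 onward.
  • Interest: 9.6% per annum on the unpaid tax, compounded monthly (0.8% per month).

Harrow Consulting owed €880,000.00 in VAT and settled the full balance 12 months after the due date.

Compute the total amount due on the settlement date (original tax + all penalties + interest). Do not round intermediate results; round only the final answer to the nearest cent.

Penalty, months 1–6: 6 × 0.5% × €880,000.00 = €26,400.00
Penalty, months 7–12: 6 × 2.25% × €880,000.00 = €118,800.00
Interest: €880,000.00 × ((1 + 0.008)^12 − 1) = €880,000.00 × 0.1003387… = €88,298.0505…
Total = €880,000.00 + €145,200.0000 + €88,298.0505… = €1,113,498.05

€1,113,498.05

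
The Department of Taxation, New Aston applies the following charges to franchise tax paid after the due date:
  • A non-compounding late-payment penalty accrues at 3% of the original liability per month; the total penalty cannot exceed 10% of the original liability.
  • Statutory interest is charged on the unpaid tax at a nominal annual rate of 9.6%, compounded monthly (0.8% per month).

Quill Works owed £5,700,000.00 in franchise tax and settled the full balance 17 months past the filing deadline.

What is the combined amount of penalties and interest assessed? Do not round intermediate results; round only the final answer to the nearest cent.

£1,396,854.05

Penalty (uncapped): 17 × 3% × £5,700,000.00 = £2,907,000.00; cap = 10% × £5,700,000.00 = £570,000.00 → penalty = £570,000.00
Interest: £5,700,000.00 × ((1 + 0.008)^17 − 1) = £5,700,000.00 × 0.1450621… = £826,854.0528…
Penalties + interest = £570,000.0000 + £826,854.0528… = £1,396,854.05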